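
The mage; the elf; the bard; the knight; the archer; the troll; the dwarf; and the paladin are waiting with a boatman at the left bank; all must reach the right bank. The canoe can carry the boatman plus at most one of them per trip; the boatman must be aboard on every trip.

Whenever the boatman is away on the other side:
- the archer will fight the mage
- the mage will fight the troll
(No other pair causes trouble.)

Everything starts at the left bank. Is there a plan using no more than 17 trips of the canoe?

Yes — this plan uses 17 crossings (≤ 17):
1. Boatman goes to the right bank with the mage.  [the left bank: the archer, the bard, the dwarf, the elf, the knight, the paladin, the troll | the right bank: the mage]
2. Boatman goes back to the left bank alone.  [the left bank: the archer, the bard, the dwarf, the elf, the knight, the paladin, the troll | the right bank: the mage]
3. Boatman goes to the right bank with the elf.  [the left bank: the archer, the bard, the dwarf, the knight, the paladin, the troll | the right bank: the elf, the mage]
4. Boatman goes back to the left bank alone.  [the left bank: the archer, the bard, the dwarf, the knight, the paladin, the troll | the right bank: the elf, the mage]
5. Boatman goes to the right bank with the bard.  [the left bank: the archer, the dwarf, the knight, the paladin, the troll | the right bank: the bard, the elf, the mage]
6. Boatman goes back to the left bank alone.  [the left bank: the archer, the dwarf, the knight, the paladin, the troll | the right bank: the bard, the elf, the mage]
7. Boatman goes to the right bank with the knight.  [the left bank: the archer, the dwarf, the paladin, the troll | the right bank: the bard, the elf, the knight, the mage]
8. Boatman goes back to the left bank alone.  [the left bank: the archer, the dwarf, the paladin, the troll | the right bank: the bard, the elf, the knight, the mage]
9. Boatman goes to the right bank with the archer.  [the left bank: the dwarf, the paladin, the troll | the right bank: the archer, the bard, the elf, the knight, the mage]
10. Boatman goes back to the left bank with the mage.  [the left bank: the dwarf, the mage, the paladin, the troll | the right bank: the archer, the bard, the elf, the knight]
11. Boatman goes to the right bank with the troll.  [the left bank: the dwarf, the mage, the paladin | the right bank: the archer, the bard, the elf, the knight, the troll]
12. Boatman goes back to the left bank alone.  [the left bank: the dwarf, the mage, the paladin | the right bank: the archer, the bard, the elf, the knight, the troll]
13. Boatman goes to the right bank with the dwarf.  [the left bank: the mage, the paladin | the right bank: the archer, the bard, the dwarf, the elf, the knight, the troll]
14. Boatman goes back to the left bank alone.  [the left bank: the mage, the paladin | the right bank: the archer, the bard, the dwarf, the elf, the knight, the troll]
15. Boatman goes to the right bank with the paladin.  [the left bank: the mage | the right bank: the archer, the bard, the dwarf, the elf, the knight, the paladin, the troll]
16. Boatman goes back to the left bank alone.  [the left bank: the mage | the right bank: the archer, the bard, the dwarf, the elf, the knight, the paladin, the troll]
17. Boatman goes to the right bank with the mage.  [the left bank: — | the right bank: the archer, the bard, the dwarf, the elf, the knight, the mage, the paladin, the troll]

Yes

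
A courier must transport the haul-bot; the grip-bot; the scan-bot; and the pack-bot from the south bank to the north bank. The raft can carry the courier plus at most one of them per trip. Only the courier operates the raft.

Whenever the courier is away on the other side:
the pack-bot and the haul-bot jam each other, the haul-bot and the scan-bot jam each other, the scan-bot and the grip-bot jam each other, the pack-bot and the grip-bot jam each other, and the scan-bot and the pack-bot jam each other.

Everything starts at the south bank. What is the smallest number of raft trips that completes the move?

impossible

Whatever the first load, the items left behind include a forbidden pair without the courier. No opening move is safe, so no plan exists.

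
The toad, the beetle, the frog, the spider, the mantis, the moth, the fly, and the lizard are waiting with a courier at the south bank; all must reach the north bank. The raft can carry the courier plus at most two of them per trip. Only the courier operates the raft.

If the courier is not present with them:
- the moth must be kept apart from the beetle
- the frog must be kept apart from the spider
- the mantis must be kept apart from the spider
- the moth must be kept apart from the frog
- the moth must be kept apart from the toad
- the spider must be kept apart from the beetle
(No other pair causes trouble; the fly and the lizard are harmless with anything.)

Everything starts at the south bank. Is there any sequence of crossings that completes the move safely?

1. Courier goes to the north bank with the moth and the spider.  [the south bank: the beetle, the fly, the frog, the lizard, the mantis, the toad | the north bank: the moth, the spider]
2. Courier goes back to the south bank alone.  [the south bank: the beetle, the fly, the frog, the lizard, the mantis, the toad | the north bank: the moth, the spider]
3. Courier goes to the north bank with the beetle and the toad.  [the south bank: the fly, the frog, the lizard, the mantis | the north bank: the beetle, the moth, the spider, the toad]
4. Courier goes back to the south bank with the moth and the spider.  [the south bank: the fly, the frog, the lizard, the mantis, the moth, the spider | the north bank: the beetle, the toad]
5. Courier goes to the north bank with the frog and the mantis.  [the south bank: the fly, the lizard, the moth, the spider | the north bank: the beetle, the frog, the mantis, the toad]
6. Courier goes back to the south bank alone.  [the south bank: the fly, the lizard, the moth, the spider | the north bank: the beetle, the frog, the mantis, the toad]
7. Courier goes to the north bank with the fly and the lizard.  [the south bank: the moth, the spider | the north bank: the beetle, the fly, the frog, the lizard, the mantis, the toad]
8. Courier goes back to the south bank alone.  [the south bank: the moth, the spider | the north bank: the beetle, the fly, the frog, the lizard, the mantis, the toad]
9. Courier goes to the north bank with the moth and the spider.  [the south bank: — | the north bank: the beetle, the fly, the frog, the lizard, the mantis, the moth, the spider, the toad]

Yes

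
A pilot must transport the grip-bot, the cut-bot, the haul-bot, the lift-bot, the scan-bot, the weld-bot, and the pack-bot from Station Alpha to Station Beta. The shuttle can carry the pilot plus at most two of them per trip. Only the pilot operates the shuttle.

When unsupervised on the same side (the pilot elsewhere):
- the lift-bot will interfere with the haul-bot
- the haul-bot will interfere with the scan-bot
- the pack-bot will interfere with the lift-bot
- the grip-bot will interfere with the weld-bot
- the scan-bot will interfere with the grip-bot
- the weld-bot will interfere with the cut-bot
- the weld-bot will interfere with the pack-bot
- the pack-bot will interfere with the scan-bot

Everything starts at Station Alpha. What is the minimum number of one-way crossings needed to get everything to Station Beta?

Whatever the first load, the items left behind include a forbidden pair without the pilot. No opening move is safe, so no plan exists.

impossible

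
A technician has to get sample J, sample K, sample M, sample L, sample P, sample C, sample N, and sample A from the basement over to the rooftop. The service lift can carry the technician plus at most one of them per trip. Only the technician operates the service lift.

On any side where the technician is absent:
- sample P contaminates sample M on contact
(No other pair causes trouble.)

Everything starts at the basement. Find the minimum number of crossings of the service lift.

Counting alone: the technician can take at most 1 across per trip to the rooftop, so moving all 8 needs at least 8 loaded trips out, with a return between consecutive ones — at least 15 crossings.
The plan below uses exactly 15 crossings, so it is optimal:
1. Technician goes to the rooftop with sample M.  [the basement: sample A, sample C, sample J, sample K, sample L, sample N, sample P | the rooftop: sample M]
2. Technician goes back to the basement alone.  [the basement: sample A, sample C, sample J, sample K, sample L, sample N, sample P | the rooftop: sample M]
3. Technician goes to the rooftop with sample J.  [the basement: sample A, sample C, sample K, sample L, sample N, sample P | the rooftop: sample J, sample M]
4. Technician goes back to the basement alone.  [the basement: sample A, sample C, sample K, sample L, sample N, sample P | the rooftop: sample J, sample M]
5. Technician goes to the rooftop with sample K.  [the basement: sample A, sample C, sample L, sample N, sample P | the rooftop: sample J, sample K, sample M]
6. Technician goes back to the basement alone.  [the basement: sample A, sample C, sample L, sample N, sample P | the rooftop: sample J, sample K, sample M]
7. Technician goes to the rooftop with sample L.  [the basement: sample A, sample C, sample N, sample P | the rooftop: sample J, sample K, sample L, sample M]
8. Technician goes back to the basement alone.  [the basement: sample A, sample C, sample N, sample P | the rooftop: sample J, sample K, sample L, sample M]
9. Technician goes to the rooftop with sample C.  [the basement: sample A, sample N, sample P | the rooftop: sample C, sample J, sample K, sample L, sample M]
10. Technician goes back to the basement alone.  [the basement: sample A, sample N, sample P | the rooftop: sample C, sample J, sample K, sample L, sample M]
11. Technician goes to the rooftop with sample N.  [the basement: sample A, sample P | the rooftop: sample C, sample J, sample K, sample L, sample M, sample N]
12. Technician goes back to the basement alone.  [the basement: sample A, sample P | the rooftop: sample C, sample J, sample K, sample L, sample M, sample N]
13. Technician goes to the rooftop with sample A.  [the basement: sample P | the rooftop: sample A, sample C, sample J, sample K, sample L, sample M, sample N]
14. Technician goes back to the basement alone.  [the basement: sample P | the rooftop: sample A, sample C, sample J, sample K, sample L, sample M, sample N]
15. Technician goes to the rooftop with sample P.  [the basement: — | the rooftop: sample A, sample C, sample J, sample K, sample L, sample M, sample N, sample P]

15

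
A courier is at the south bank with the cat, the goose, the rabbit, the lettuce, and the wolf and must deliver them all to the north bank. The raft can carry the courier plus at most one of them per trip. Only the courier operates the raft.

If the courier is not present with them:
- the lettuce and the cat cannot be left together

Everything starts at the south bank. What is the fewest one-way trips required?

Counting alone: the courier can take at most 1 across per trip to the north bank, so moving all 5 needs at least 5 loaded trips out, with a return between consecutive ones — at least 9 crossings.
The plan below uses exactly 9 crossings, so it is optimal:
1. Courier goes to the north bank with the cat.  [the south bank: the goose, the lettuce, the rabbit, the wolf | the north bank: the cat]
2. Courier goes back to the south bank alone.  [the south bank: the goose, the lettuce, the rabbit, the wolf | the north bank: the cat]
3. Courier goes to the north bank with the goose.  [the south bank: the lettuce, the rabbit, the wolf | the north bank: the cat, the goose]
4. Courier goes back to the south bank alone.  [the south bank: the lettuce, the rabbit, the wolf | the north bank: the cat, the goose]
5. Courier goes to the north bank with the rabbit.  [the south bank: the lettuce, the wolf | the north bank: the cat, the goose, the rabbit]
6. Courier goes back to the south bank alone.  [the south bank: the lettuce, the wolf | the north bank: the cat, the goose, the rabbit]
7. Courier goes to the north bank with the wolf.  [the south bank: the lettuce | the north bank: the cat, the goose, the rabbit, the wolf]
8. Courier goes back to the south bank alone.  [the south bank: the lettuce | the north bank: the cat, the goose, the rabbit, the wolf]
9. Courier goes to the north bank with the lettuce.  [the south bank: — | the north bank: the cat, the goose, the lettuce, the rabbit, the wolf]

9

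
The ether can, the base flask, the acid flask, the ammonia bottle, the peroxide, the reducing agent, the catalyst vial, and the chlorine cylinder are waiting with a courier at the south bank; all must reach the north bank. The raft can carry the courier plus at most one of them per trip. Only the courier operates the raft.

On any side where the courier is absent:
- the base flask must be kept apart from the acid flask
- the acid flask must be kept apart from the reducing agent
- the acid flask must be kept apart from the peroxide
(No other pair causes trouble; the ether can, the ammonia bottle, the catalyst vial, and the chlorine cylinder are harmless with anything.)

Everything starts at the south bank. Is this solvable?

Following every safe sequence of crossings from the start, the most of the 8 that can be at the north bank as the raft arrives there on crossings 1, 3, 5, 7, 9, 11 is 1, 2, 3, 4, 5, 6 respectively; the best ever achieved is 6 of 8.
From crossing 13 on, no configuration arises that was not already reachable earlier: only 144 distinct safe configurations (who is on which side, and where the raft is) can ever be reached, none of them has everyone across, and every continuation just revisits them. So no valid plan exists.

No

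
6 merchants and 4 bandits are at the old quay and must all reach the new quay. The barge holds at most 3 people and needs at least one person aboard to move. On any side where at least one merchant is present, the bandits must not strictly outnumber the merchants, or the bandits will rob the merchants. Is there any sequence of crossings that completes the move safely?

1. 2 bandits → the new quay.  (the old quay: 6M 2B; the new quay: 0M 2B)
2. 1 bandit ← the old quay.  (the old quay: 6M 3B; the new quay: 0M 1B)
3. 3 bandits → the new quay.  (the old quay: 6M 0B; the new quay: 0M 4B)
4. 1 bandit ← the old quay.  (the old quay: 6M 1B; the new quay: 0M 3B)
5. 3 merchants → the new quay.  (the old quay: 3M 1B; the new quay: 3M 3B)
6. 1 bandit ← the old quay.  (the old quay: 3M 2B; the new quay: 3M 2B)
7. 1 merchant and 2 bandits → the new quay.  (the old quay: 2M 0B; the new quay: 4M 4B)
8. 1 bandit ← the old quay.  (the old quay: 2M 1B; the new quay: 4M 3B)
9. 2 merchants and 1 bandit → the new quay.  (the old quay: 0M 0B; the new quay: 6M 4B)

Yes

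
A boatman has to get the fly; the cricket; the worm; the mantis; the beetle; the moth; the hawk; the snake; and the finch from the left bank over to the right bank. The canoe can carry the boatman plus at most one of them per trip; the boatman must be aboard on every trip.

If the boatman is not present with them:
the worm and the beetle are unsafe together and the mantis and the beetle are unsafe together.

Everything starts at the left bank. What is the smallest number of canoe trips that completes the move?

Counting alone: the boatman can take at most 1 across per trip to the right bank, so moving all 9 needs at least 9 loaded trips out, with a return between consecutive ones — at least 17 crossings.
The safety rule pushes this higher. Following every safe sequence of crossings, the most of the 9 that can be at the right bank as the canoe arrives there on crossing 17 is 8 — never all 9.
So no plan with fewer than 19 crossings exists, and this one achieves 19:
1. Boatman goes to the right bank with the beetle.  [the left bank: the cricket, the finch, the fly, the hawk, the mantis, the moth, the snake, the worm | the right bank: the beetle]
2. Boatman goes back to the left bank alone.  [the left bank: the cricket, the finch, the fly, the hawk, the mantis, the moth, the snake, the worm | the right bank: the beetle]
3. Boatman goes to the right bank with the fly.  [the left bank: the cricket, the finch, the hawk, the mantis, the moth, the snake, the worm | the right bank: the beetle, the fly]
4. Boatman goes back to the left bank alone.  [the left bank: the cricket, the finch, the hawk, the mantis, the moth, the snake, the worm | the right bank: the beetle, the fly]
5. Boatman goes to the right bank with the cricket.  [the left bank: the finch, the hawk, the mantis, the moth, the snake, the worm | the right bank: the beetle, the cricket, the fly]
6. Boatman goes back to the left bank alone.  [the left bank: the finch, the hawk, the mantis, the moth, the snake, the worm | the right bank: the beetle, the cricket, the fly]
7. Boatman goes to the right bank with the worm.  [the left bank: the finch, the hawk, the mantis, the moth, the snake | the right bank: the beetle, the cricket, the fly, the worm]
8. Boatman goes back to the left bank with the beetle.  [the left bank: the beetle, the finch, the hawk, the mantis, the moth, the snake | the right bank: the cricket, the fly, the worm]
9. Boatman goes to the right bank with the mantis.  [the left bank: the beetle, the finch, the hawk, the moth, the snake | the right bank: the cricket, the fly, the mantis, the worm]
10. Boatman goes back to the left bank alone.  [the left bank: the beetle, the finch, the hawk, the moth, the snake | the right bank: the cricket, the fly, the mantis, the worm]
11. Boatman goes to the right bank with the moth.  [the left bank: the beetle, the finch, the hawk, the snake | the right bank: the cricket, the fly, the mantis, the moth, the worm]
12. Boatman goes back to the left bank alone.  [the left bank: the beetle, the finch, the hawk, the snake | the right bank: the cricket, the fly, the mantis, the moth, the worm]
13. Boatman goes to the right bank with the hawk.  [the left bank: the beetle, the finch, the snake | the right bank: the cricket, the fly, the hawk, the mantis, the moth, the worm]
14. Boatman goes back to the left bank alone.  [the left bank: the beetle, the finch, the snake | the right bank: the cricket, the fly, the hawk, the mantis, the moth, the worm]
15. Boatman goes to the right bank with the snake.  [the left bank: the beetle, the finch | the right bank: the cricket, the fly, the hawk, the mantis, the moth, the snake, the worm]
16. Boatman goes back to the left bank alone.  [the left bank: the beetle, the finch | the right bank: the cricket, the fly, the hawk, the mantis, the moth, the snake, the worm]
17. Boatman goes to the right bank with the finch.  [the left bank: the beetle | the right bank: the cricket, the finch, the fly, the hawk, the mantis, the moth, the snake, the worm]
18. Boatman goes back to the left bank alone.  [the left bank: the beetle | the right bank: the cricket, the finch, the fly, the hawk, the mantis, the moth, the snake, the worm]
19. Boatman goes to the right bank with the beetle.  [the left bank: — | the right bank: the beetle, the cricket, the finch, the fly, the hawk, the mantis, the moth, the snake, the worm]

19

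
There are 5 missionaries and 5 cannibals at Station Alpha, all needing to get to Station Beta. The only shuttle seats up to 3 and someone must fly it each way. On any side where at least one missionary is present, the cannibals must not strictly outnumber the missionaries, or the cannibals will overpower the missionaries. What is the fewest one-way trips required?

11

Counting alone: each trip to Station Beta takes at most 3 across and each return brings at least 1 back, so after t trips out (and t−1 returns) at most 3t − (t−1) of the 10 are across; that first reaches 10 at t = 5, so at least 9 crossings are needed.
The safety rule pushes this higher. Following every safe sequence of crossings, the most of the 10 that can be at Station Beta as the shuttle arrives there on crossing 9 is 9 — never all 10.
So no plan with fewer than 11 crossings exists, and this one achieves 11:
1. 2 cannibals → Station Beta.  (Station Alpha: 5M 3C; Station Beta: 0M 2C)
2. 1 cannibal ← Station Alpha.  (Station Alpha: 5M 4C; Station Beta: 0M 1C)
3. 3 cannibals → Station Beta.  (Station Alpha: 5M 1C; Station Beta: 0M 4C)
4. 1 cannibal ← Station Alpha.  (Station Alpha: 5M 2C; Station Beta: 0M 3C)
5. 3 missionaries → Station Beta.  (Station Alpha: 2M 2C; Station Beta: 3M 3C)
6. 1 missionary and 1 cannibal ← Station Alpha.  (Station Alpha: 3M 3C; Station Beta: 2M 2C)
7. 3 missionaries → Station Beta.  (Station Alpha: 0M 3C; Station Beta: 5M 2C)
8. 1 cannibal ← Station Alpha.  (Station Alpha: 0M 4C; Station Beta: 5M 1C)
9. 2 cannibals → Station Beta.  (Station Alpha: 0M 2C; Station Beta: 5M 3C)
10. 1 cannibal ← Station Alpha.  (Station Alpha: 0M 3C; Station Beta: 5M 2C)
11. 3 cannibals → Station Beta.  (Station Alpha: 0M 0C; Station Beta: 5M 5C)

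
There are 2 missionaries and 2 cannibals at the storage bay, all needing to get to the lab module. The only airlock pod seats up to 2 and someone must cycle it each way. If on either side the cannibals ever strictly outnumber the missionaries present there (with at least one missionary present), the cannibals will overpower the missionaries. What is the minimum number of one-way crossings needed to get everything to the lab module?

5

Counting alone: each trip to the lab module takes at most 2 across and each return brings at least 1 back, so after t trips out (and t−1 returns) at most 2t − (t−1) of the 4 are across; that first reaches 4 at t = 3, so at least 5 crossings are needed.
The plan below uses exactly 5 crossings, so it is optimal:
1. 2 cannibals → the lab module.  (the storage bay: 2M 0C; the lab module: 0M 2C)
2. 1 cannibal ← the storage bay.  (the storage bay: 2M 1C; the lab module: 0M 1C)
3. 2 missionaries → the lab module.  (the storage bay: 0M 1C; the lab module: 2M 1C)
4. 1 cannibal ← the storage bay.  (the storage bay: 0M 2C; the lab module: 2M 0C)
5. 2 cannibals → the lab module.  (the storage bay: 0M 0C; the lab module: 2M 2C)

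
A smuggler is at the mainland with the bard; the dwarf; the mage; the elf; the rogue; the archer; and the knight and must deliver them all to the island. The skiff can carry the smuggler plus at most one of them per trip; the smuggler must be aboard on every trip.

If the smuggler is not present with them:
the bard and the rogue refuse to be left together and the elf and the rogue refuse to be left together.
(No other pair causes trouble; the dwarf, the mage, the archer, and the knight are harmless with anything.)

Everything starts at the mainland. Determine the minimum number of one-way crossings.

Counting alone: the smuggler can take at most 1 across per trip to the island, so moving all 7 needs at least 7 loaded trips out, with a return between consecutive ones — at least 13 crossings.
The safety rule pushes this higher. Following every safe sequence of crossings, the most of the 7 that can be at the island as the skiff arrives there on crossing 13 is 6 — never all 7.
So no plan with fewer than 15 crossings exists, and this one achieves 15:
1. Smuggler goes to the island with the rogue.  [the mainland: the archer, the bard, the dwarf, the elf, the knight, the mage | the island: the rogue]
2. Smuggler goes back to the mainland alone.  [the mainland: the archer, the bard, the dwarf, the elf, the knight, the mage | the island: the rogue]
3. Smuggler goes to the island with the bard.  [the mainland: the archer, the dwarf, the elf, the knight, the mage | the island: the bard, the rogue]
4. Smuggler goes back to the mainland with the rogue.  [the mainland: the archer, the dwarf, the elf, the knight, the mage, the rogue | the island: the bard]
5. Smuggler goes to the island with the elf.  [the mainland: the archer, the dwarf, the knight, the mage, the rogue | the island: the bard, the elf]
6. Smuggler goes back to the mainland alone.  [the mainland: the archer, the dwarf, the knight, the mage, the rogue | the island: the bard, the elf]
7. Smuggler goes to the island with the dwarf.  [the mainland: the archer, the knight, the mage, the rogue | the island: the bard, the dwarf, the elf]
8. Smuggler goes back to the mainland alone.  [the mainland: the archer, the knight, the mage, the rogue | the island: the bard, the dwarf, the elf]
9. Smuggler goes to the island with the mage.  [the mainland: the archer, the knight, the rogue | the island: the bard, the dwarf, the elf, the mage]
10. Smuggler goes back to the mainland alone.  [the mainland: the archer, the knight, the rogue | the island: the bard, the dwarf, the elf, the mage]
11. Smuggler goes to the island with the archer.  [the mainland: the knight, the rogue | the island: the archer, the bard, the dwarf, the elf, the mage]
12. Smuggler goes back to the mainland alone.  [the mainland: the knight, the rogue | the island: the archer, the bard, the dwarf, the elf, the mage]
13. Smuggler goes to the island with the knight.  [the mainland: the rogue | the island: the archer, the bard, the dwarf, the elf, the knight, the mage]
14. Smuggler goes back to the mainland alone.  [the mainland: the rogue | the island: the archer, the bard, the dwarf, the elf, the knight, the mage]
15. Smuggler goes to the island with the rogue.  [the mainland: — | the island: the archer, the bard, the dwarf, the elf, the knight, the mage, the rogue]

15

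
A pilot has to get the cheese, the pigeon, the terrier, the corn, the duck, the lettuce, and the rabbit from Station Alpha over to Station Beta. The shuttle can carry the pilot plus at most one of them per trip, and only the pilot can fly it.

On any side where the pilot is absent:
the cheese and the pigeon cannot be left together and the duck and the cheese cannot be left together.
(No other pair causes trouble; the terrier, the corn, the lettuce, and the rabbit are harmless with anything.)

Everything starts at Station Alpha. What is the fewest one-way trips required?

15

Counting alone: the pilot can take at most 1 across per trip to Station Beta, so moving all 7 needs at least 7 loaded trips out, with a return between consecutive ones — at least 13 crossings.
The safety rule pushes this higher. Following every safe sequence of crossings, the most of the 7 that can be at Station Beta as the shuttle arrives there on crossing 13 is 6 — never all 7.
So no plan with fewer than 15 crossings exists, and this one achieves 15:
1. Pilot goes to Station Beta with the cheese.
2. Pilot goes back to Station Alpha alone.
3. Pilot goes to Station Beta with the pigeon.
4. Pilot goes back to Station Alpha with the cheese.
5. Pilot goes to Station Beta with the duck.
6. Pilot goes back to Station Alpha alone.
7. Pilot goes to Station Beta with the terrier.
8. Pilot goes back to Station Alpha alone.
9. Pilot goes to Station Beta with the corn.
10. Pilot goes back to Station Alpha alone.
11. Pilot goes to Station Beta with the lettuce.
12. Pilot goes back to Station Alpha alone.
13. Pilot goes to Station Beta with the rabbit.
14. Pilot goes back to Station Alpha alone.
15. Pilot goes to Station Beta with the cheese.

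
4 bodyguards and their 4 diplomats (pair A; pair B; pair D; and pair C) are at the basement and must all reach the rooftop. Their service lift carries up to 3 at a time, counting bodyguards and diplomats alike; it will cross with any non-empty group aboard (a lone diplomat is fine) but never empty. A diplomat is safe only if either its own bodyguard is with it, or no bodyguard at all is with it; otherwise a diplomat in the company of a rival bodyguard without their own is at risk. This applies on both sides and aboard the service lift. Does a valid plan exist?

1. bodyguard A and diplomat A cross → the rooftop.
2. bodyguard A crosses ← the basement.
3. bodyguard A, bodyguard B, and diplomat B cross → the rooftop.
4. bodyguard A and diplomat A cross ← the basement.
5. bodyguard A, bodyguard C, and bodyguard D cross → the rooftop.
6. diplomat B crosses ← the basement.
7. diplomat A and diplomat B cross → the rooftop.
8. diplomat A crosses ← the basement.
9. diplomat A, diplomat C, and diplomat D cross → the rooftop.

Yes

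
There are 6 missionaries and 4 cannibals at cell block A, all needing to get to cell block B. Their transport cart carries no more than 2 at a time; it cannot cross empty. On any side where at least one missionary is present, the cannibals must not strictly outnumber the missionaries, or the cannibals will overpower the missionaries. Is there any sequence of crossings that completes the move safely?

1. 2 cannibals → cell block B.  (cell block A: 6M 2C; cell block B: 0M 2C)
2. 1 cannibal ← cell block A.  (cell block A: 6M 3C; cell block B: 0M 1C)
3. 2 cannibals → cell block B.  (cell block A: 6M 1C; cell block B: 0M 3C)
4. 1 cannibal ← cell block A.  (cell block A: 6M 2C; cell block B: 0M 2C)
5. 2 missionaries → cell block B.  (cell block A: 4M 2C; cell block B: 2M 2C)
6. 1 cannibal ← cell block A.  (cell block A: 4M 3C; cell block B: 2M 1C)
7. 1 missionary and 1 cannibal → cell block B.  (cell block A: 3M 2C; cell block B: 3M 2C)
8. 1 cannibal ← cell block A.  (cell block A: 3M 3C; cell block B: 3M 1C)
9. 2 cannibals → cell block B.  (cell block A: 3M 1C; cell block B: 3M 3C)
10. 1 cannibal ← cell block A.  (cell block A: 3M 2C; cell block B: 3M 2C)
11. 1 missionary and 1 cannibal → cell block B.  (cell block A: 2M 1C; cell block B: 4M 3C)
12. 1 cannibal ← cell block A.  (cell block A: 2M 2C; cell block B: 4M 2C)
13. 2 cannibals → cell block B.  (cell block A: 2M 0C; cell block B: 4M 4C)
14. 1 cannibal ← cell block A.  (cell block A: 2M 1C; cell block B: 4M 3C)
15. 1 missionary and 1 cannibal → cell block B.  (cell block A: 1M 0C; cell block B: 5M 4C)
16. 1 cannibal ← cell block A.  (cell block A: 1M 1C; cell block B: 5M 3C)
17. 1 missionary and 1 cannibal → cell block B.  (cell block A: 0M 0C; cell block B: 6M 4C)

Yes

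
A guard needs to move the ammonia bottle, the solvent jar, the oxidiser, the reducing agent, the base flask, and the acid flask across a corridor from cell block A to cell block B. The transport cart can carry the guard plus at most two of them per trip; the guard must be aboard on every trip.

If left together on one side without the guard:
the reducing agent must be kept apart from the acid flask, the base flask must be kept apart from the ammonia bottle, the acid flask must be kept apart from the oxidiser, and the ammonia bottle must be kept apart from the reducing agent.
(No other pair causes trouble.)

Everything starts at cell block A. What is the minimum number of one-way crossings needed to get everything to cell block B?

7

Counting alone: the guard can take at most 2 across per trip to cell block B, so moving all 6 needs at least 3 loaded trips out, with a return between consecutive ones — at least 5 crossings.
The safety rule pushes this higher. Following every safe sequence of crossings, the most of the 6 that can be at cell block B as the transport cart arrives there on crossing 5 is 5 — never all 6.
So no plan with fewer than 7 crossings exists, and this one achieves 7:
1. Guard goes to cell block B with the acid flask and the ammonia bottle.  [cell block A: the base flask, the oxidiser, the reducing agent, the solvent jar | cell block B: the acid flask, the ammonia bottle]
2. Guard goes back to cell block A alone.  [cell block A: the base flask, the oxidiser, the reducing agent, the solvent jar | cell block B: the acid flask, the ammonia bottle]
3. Guard goes to cell block B with the oxidiser and the solvent jar.  [cell block A: the base flask, the reducing agent | cell block B: the acid flask, the ammonia bottle, the oxidiser, the solvent jar]
4. Guard goes back to cell block A with the acid flask.  [cell block A: the acid flask, the base flask, the reducing agent | cell block B: the ammonia bottle, the oxidiser, the solvent jar]
5. Guard goes to cell block B with the base flask and the reducing agent.  [cell block A: the acid flask | cell block B: the ammonia bottle, the base flask, the oxidiser, the reducing agent, the solvent jar]
6. Guard goes back to cell block A with the ammonia bottle.  [cell block A: the acid flask, the ammonia bottle | cell block B: the base flask, the oxidiser, the reducing agent, the solvent jar]
7. Guard goes to cell block B with the acid flask and the ammonia bottle.  [cell block A: — | cell block B: the acid flask, the ammonia bottle, the base flask, the oxidiser, the reducing agent, the solvent jar]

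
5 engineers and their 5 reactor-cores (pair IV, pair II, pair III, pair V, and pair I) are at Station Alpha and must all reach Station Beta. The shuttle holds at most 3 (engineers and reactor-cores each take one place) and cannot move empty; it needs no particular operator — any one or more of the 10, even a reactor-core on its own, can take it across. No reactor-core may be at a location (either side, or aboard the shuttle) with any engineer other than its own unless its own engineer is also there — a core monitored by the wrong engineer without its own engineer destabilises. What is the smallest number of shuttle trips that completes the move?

Counting alone: each trip to Station Beta takes at most 3 across and each return brings at least 1 back, so after t trips out (and t−1 returns) at most 3t − (t−1) of the 10 are across; that first reaches 10 at t = 5, so at least 9 crossings are needed.
The safety rule pushes this higher. Following every safe sequence of crossings, the most of the 10 that can be at Station Beta as the shuttle arrives there on crossing 9 is 9 — never all 10.
So no plan with fewer than 11 crossings exists, and this one achieves 11:
1. engineer IV and reactor-core IV cross → Station Beta.
2. engineer IV crosses ← Station Alpha.
3. reactor-core II, reactor-core III, and reactor-core V cross → Station Beta.
4. reactor-core IV crosses ← Station Alpha.
5. engineer II, engineer III, and engineer V cross → Station Beta.
6. engineer II and reactor-core II cross ← Station Alpha.
7. engineer I, engineer II, and engineer IV cross → Station Beta.
8. reactor-core III crosses ← Station Alpha.
9. reactor-core II and reactor-core IV cross → Station Beta.
10. reactor-core IV crosses ← Station Alpha.
11. reactor-core I, reactor-core III, and reactor-core IV cross → Station Beta.

11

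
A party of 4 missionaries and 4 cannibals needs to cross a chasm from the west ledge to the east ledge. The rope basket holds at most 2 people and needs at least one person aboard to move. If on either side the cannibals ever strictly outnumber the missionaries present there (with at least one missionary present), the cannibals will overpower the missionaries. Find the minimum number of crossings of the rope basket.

Following every safe sequence of crossings from the start, the most of the 8 that can be at the east ledge as the rope basket arrives there on crossings 1, 3, 5 is 2, 3, 4 respectively; the best ever achieved is 4 of 8.
From crossing 7 on, no configuration arises that was not already reachable earlier: only 11 distinct safe configurations (who is on which side, and where the rope basket is) can ever be reached, none of them has everyone across, and every continuation just revisits them. They are: 0 missionaries + 0 cannibals across (rope basket back at the start); 0 missionaries + 1 cannibal across (rope basket there); 0 missionaries + 1 cannibal across (rope basket back at the start); 0 missionaries + 2 cannibals across (rope basket there); 0 missionaries + 2 cannibals across (rope basket back at the start); 0 missionaries + 3 cannibals across (rope basket there); 0 missionaries + 3 cannibals across (rope basket back at the start); 0 missionaries + 4 cannibals across (rope basket there); 1 missionary + 1 cannibal across (rope basket there); 1 missionary + 1 cannibal across (rope basket back at the start); 2 missionaries + 2 cannibals across (rope basket there). So no valid plan exists.

impossible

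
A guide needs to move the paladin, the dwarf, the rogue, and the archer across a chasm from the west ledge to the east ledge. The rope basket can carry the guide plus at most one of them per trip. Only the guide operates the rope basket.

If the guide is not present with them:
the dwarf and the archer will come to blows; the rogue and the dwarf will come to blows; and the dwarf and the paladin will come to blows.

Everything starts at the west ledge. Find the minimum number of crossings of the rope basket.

impossible

Following every safe sequence of crossings from the start, the most of the 4 that can be at the east ledge as the rope basket arrives there on crossings 1, 3 is 1, 2 respectively; the best ever achieved is 2 of 4.
From crossing 5 on, no configuration arises that was not already reachable earlier: only 9 distinct safe configurations (who is on which side, and where the rope basket is) can ever be reached, none of them has everyone across, and every continuation just revisits them. So no valid plan exists.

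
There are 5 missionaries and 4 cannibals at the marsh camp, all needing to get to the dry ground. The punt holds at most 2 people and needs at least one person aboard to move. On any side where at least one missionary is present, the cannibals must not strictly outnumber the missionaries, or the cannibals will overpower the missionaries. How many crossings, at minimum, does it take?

Counting alone: each trip to the dry ground takes at most 2 across and each return brings at least 1 back, so after t trips out (and t−1 returns) at most 2t − (t−1) of the 9 are across; that first reaches 9 at t = 8, so at least 15 crossings are needed.
The plan below uses exactly 15 crossings, so it is optimal:
1. 2 cannibals → the dry ground.  (the marsh camp: 5M 2C; the dry ground: 0M 2C)
2. 1 cannibal ← the marsh camp.  (the marsh camp: 5M 3C; the dry ground: 0M 1C)
3. 2 cannibals → the dry ground.  (the marsh camp: 5M 1C; the dry ground: 0M 3C)
4. 1 cannibal ← the marsh camp.  (the marsh camp: 5M 2C; the dry ground: 0M 2C)
5. 2 missionaries → the dry ground.  (the marsh camp: 3M 2C; the dry ground: 2M 2C)
6. 1 cannibal ← the marsh camp.  (the marsh camp: 3M 3C; the dry ground: 2M 1C)
7. 1 missionary and 1 cannibal → the dry ground.  (the marsh camp: 2M 2C; the dry ground: 3M 2C)
8. 1 missionary ← the marsh camp.  (the marsh camp: 3M 2C; the dry ground: 2M 2C)
9. 1 missionary and 1 cannibal → the dry ground.  (the marsh camp: 2M 1C; the dry ground: 3M 3C)
10. 1 cannibal ← the marsh camp.  (the marsh camp: 2M 2C; the dry ground: 3M 2C)
11. 1 missionary and 1 cannibal → the dry ground.  (the marsh camp: 1M 1C; the dry ground: 4M 3C)
12. 1 missionary ← the marsh camp.  (the marsh camp: 2M 1C; the dry ground: 3M 3C)
13. 1 missionary and 1 cannibal → the dry ground.  (the marsh camp: 1M 0C; the dry ground: 4M 4C)
14. 1 cannibal ← the marsh camp.  (the marsh camp: 1M 1C; the dry ground: 4M 3C)
15. 1 missionary and 1 cannibal → the dry ground.  (the marsh camp: 0M 0C; the dry ground: 5M 4C)

15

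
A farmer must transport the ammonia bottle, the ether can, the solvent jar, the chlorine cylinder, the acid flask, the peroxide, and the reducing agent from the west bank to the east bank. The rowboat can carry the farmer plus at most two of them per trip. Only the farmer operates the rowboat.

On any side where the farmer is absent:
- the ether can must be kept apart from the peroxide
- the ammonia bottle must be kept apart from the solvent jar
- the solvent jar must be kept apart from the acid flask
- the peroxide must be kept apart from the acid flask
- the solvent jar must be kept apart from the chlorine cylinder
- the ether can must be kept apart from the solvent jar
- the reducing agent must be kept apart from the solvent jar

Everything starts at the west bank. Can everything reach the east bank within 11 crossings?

Yes — this plan uses 9 crossings (≤ 11):
1. Farmer goes to the east bank with the peroxide and the solvent jar.  [the west bank: the acid flask, the ammonia bottle, the chlorine cylinder, the ether can, the reducing agent | the east bank: the peroxide, the solvent jar]
2. Farmer goes back to the west bank alone.  [the west bank: the acid flask, the ammonia bottle, the chlorine cylinder, the ether can, the reducing agent | the east bank: the peroxide, the solvent jar]
3. Farmer goes to the east bank with the ammonia bottle and the ether can.  [the west bank: the acid flask, the chlorine cylinder, the reducing agent | the east bank: the ammonia bottle, the ether can, the peroxide, the solvent jar]
4. Farmer goes back to the west bank with the peroxide and the solvent jar.  [the west bank: the acid flask, the chlorine cylinder, the peroxide, the reducing agent, the solvent jar | the east bank: the ammonia bottle, the ether can]
5. Farmer goes to the east bank with the acid flask and the solvent jar.  [the west bank: the chlorine cylinder, the peroxide, the reducing agent | the east bank: the acid flask, the ammonia bottle, the ether can, the solvent jar]
6. Farmer goes back to the west bank with the solvent jar.  [the west bank: the chlorine cylinder, the peroxide, the reducing agent, the solvent jar | the east bank: the acid flask, the ammonia bottle, the ether can]
7. Farmer goes to the east bank with the chlorine cylinder and the reducing agent.  [the west bank: the peroxide, the solvent jar | the east bank: the acid flask, the ammonia bottle, the chlorine cylinder, the ether can, the reducing agent]
8. Farmer goes back to the west bank alone.  [the west bank: the peroxide, the solvent jar | the east bank: the acid flask, the ammonia bottle, the chlorine cylinder, the ether can, the reducing agent]
9. Farmer goes to the east bank with the peroxide and the solvent jar.  [the west bank: — | the east bank: the acid flask, the ammonia bottle, the chlorine cylinder, the ether can, the peroxide, the reducing agent, the solvent jar]

Yes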